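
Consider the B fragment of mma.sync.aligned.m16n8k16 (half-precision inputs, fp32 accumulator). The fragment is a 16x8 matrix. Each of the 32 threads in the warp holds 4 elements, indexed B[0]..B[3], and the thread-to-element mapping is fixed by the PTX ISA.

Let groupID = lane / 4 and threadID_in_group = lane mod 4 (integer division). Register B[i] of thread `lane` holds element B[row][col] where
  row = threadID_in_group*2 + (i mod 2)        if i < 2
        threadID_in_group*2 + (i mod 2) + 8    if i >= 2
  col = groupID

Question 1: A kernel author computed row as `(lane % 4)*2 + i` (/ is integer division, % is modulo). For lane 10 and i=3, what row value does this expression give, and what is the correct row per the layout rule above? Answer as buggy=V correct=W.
buggy=7 correct=13

`(lane % 4)*2 + i`[10,3]->7
10: gid=2,tid=2
[3] (2*2+1+8,2) = (13,2)
row: 7 vs 13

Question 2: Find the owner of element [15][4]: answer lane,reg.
c: 4->gid=4  r: 15->r8=1,tid=3,i&1=1
L=4*4+3=19  i=1*2+1=3

19,3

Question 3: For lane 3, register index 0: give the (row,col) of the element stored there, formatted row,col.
6,0

3: gr=0,th=3
[0] (3*2+0+0,0) = (6,0)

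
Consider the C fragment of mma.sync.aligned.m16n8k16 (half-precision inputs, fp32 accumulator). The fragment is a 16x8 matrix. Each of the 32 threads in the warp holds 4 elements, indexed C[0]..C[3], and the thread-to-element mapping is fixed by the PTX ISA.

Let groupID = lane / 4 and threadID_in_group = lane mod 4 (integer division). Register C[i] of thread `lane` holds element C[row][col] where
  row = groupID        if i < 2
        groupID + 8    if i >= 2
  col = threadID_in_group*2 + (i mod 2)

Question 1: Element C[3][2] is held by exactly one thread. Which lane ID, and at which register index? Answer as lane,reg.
13,0

r=3->g=3,rb=0  c=2->t=1,b0=0
L=3*4+1=13  i=0*2+0=0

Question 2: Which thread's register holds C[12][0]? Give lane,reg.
r=12->g=4,rb=1  c=0->t=0,b0=0
L=4*4+0=16  i=1*2+0=2

16,2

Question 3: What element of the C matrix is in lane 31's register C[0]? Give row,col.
lane 31⇒31/4=7, 31 mod 4=3
i=0  r:7+0⇒7  c:2·3+0⇒6

7,6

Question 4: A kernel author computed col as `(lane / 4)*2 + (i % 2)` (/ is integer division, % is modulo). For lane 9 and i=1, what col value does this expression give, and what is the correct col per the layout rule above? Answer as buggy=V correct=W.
buggy=5 correct=3

`(lane / 4)*2 + (i % 2)`[9,1]=>5
L=9=>grp=9>>2=2, tig=9&3=1
[1]=>row 2+0=2  col 1·2+1=3
col: 5 vs 3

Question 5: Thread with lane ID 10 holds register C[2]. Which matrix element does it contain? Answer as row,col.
lane 10->10/4=2, 10 mod 4=2
i=2  r:2+8->10  c:2·2+0->4

10,4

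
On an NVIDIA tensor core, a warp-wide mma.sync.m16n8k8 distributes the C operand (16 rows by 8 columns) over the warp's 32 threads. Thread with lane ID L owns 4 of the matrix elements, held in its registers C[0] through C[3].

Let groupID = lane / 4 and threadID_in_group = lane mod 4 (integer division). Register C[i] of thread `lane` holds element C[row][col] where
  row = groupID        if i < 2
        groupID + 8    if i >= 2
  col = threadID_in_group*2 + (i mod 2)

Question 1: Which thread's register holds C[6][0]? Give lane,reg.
24,0

r=6->g=6,rb=0  c=0->t=0,b0=0
L=6*4+0=24  i=0*2+0=0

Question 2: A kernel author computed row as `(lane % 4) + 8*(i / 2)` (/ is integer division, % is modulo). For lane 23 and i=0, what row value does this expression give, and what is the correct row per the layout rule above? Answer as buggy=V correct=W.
buggy=3 correct=5

`(lane % 4) + 8*(i / 2)`[23,0]->3
L=23->gid=23>>2=5, tid=23&3=3
[0]->row 5+0=5  col 3·2+0=6
row: 3 vs 5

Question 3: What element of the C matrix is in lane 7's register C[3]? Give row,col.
L=7->g=7>>2=1, t=7&3=3
[3]->row 1+8=9  col 3·2+1=7

9,7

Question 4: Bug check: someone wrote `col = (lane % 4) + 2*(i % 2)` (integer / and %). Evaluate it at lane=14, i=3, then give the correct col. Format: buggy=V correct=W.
`(lane % 4) + 2*(i % 2)`[14,3]=>4
14: grp=3,tig=2
[3] (3+8,2*2+1) = (11,5)
col: 4 vs 5

buggy=4 correct=5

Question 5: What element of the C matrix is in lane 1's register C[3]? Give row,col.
L=1->gid=1>>2=0, tid=1&3=1
[3]->row 0+8=8  col 1·2+1=3

8,3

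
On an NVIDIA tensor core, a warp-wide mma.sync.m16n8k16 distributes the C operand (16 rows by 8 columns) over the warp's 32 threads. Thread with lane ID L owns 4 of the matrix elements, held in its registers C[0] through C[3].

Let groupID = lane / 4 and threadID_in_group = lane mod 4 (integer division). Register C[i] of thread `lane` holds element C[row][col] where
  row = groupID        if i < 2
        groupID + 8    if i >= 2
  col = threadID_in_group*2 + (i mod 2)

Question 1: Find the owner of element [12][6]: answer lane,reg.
19,2

r=12->g=4,rb=1  c=6->t=3,b0=0
L=4*4+3=19  i=1*2+0=2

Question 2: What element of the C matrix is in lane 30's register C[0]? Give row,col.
lane 30: G=7 (30/4), T=2 (30%4)
i=0: r=7+0=7, c=2*2+0=4

7,4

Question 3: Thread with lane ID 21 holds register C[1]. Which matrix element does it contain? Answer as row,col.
21: grp=5,tig=1
[1] (5+0,1*2+1) = (5,3)

5,3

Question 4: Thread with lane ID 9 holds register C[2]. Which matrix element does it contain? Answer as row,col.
L=9⇒gr=9>>2=2, th=9&3=1
[2]⇒row 2+8=10  col 1·2+0=2

10,2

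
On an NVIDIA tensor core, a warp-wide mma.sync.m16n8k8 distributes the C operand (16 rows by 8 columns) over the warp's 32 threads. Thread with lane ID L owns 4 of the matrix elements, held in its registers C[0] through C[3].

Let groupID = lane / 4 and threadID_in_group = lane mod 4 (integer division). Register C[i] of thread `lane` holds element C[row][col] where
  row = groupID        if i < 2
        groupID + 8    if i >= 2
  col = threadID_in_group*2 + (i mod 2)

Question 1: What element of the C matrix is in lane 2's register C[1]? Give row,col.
lane 2: gr=0 (2/4), th=2 (2%4)
i=1: r=0+0=0, c=2*2+1=5

0,5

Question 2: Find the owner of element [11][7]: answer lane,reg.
r: 11->gid=3,r8=1  c: 7->tid=3,i&1=1
L=3*4+3=15  i=1*2+1=3

15,3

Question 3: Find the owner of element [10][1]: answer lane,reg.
r=10⇒gr=2,Rb=1  c=1⇒th=0,odd=1
L=2*4+0=8  i=1*2+1=3

8,3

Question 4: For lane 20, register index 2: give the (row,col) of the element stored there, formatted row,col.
L=20->gid=20>>2=5, tid=20&3=0
[2]->row 5+8=13  col 0·2+0=0

13,0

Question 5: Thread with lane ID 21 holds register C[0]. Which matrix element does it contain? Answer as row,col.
L=21⇒gr=21>>2=5, th=21&3=1
[0]⇒row 5+0=5  col 1·2+0=2

5,2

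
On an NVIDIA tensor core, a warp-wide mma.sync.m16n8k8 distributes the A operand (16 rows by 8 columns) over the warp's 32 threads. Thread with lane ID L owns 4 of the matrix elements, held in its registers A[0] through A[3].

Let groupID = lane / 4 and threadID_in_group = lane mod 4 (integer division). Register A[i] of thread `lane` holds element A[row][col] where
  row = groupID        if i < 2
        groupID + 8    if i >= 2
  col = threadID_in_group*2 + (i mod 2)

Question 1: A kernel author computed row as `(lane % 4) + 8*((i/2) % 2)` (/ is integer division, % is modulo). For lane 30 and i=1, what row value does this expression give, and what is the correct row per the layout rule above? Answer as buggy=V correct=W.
buggy=2 correct=7

`(lane % 4) + 8*((i/2) % 2)`[30,1]->2
L=30->g=30>>2=7, t=30&3=2
[1]->row 7+0=7  col 2·2+1=5
row: 2 vs 7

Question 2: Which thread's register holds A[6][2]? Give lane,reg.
25,0

r=6⇒gr=6,Rb=0  c=2⇒th=1,odd=0
L=6*4+1=25  i=0*2+0=0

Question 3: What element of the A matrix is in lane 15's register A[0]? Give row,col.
3,6

lane 15->15/4=3, 15 mod 4=3
i=0  r:3+0->3  c:2·3+0->6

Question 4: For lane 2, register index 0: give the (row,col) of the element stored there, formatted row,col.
0,4

2: gid=0,tid=2
[0] (0+0,2*2+0) = (0,4)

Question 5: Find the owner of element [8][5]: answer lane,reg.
r: 8->gid=0,r8=1  c: 5->tid=2,i&1=1
L=0*4+2=2  i=1*2+1=3

2,3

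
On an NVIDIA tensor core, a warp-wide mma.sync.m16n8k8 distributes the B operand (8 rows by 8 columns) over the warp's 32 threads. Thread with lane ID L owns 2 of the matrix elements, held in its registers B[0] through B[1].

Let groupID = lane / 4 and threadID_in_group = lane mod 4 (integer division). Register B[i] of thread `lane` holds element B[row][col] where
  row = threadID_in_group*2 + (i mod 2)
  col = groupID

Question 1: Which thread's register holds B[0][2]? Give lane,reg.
c=2→G=2  r=0→T=0,p=0
L=2*4+0=8  i=0=0

8,0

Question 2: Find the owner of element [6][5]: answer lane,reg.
23,0

c:5=>grp=5  r:6=>tig=3,lo=0
L=5*4+3=23  i=0=0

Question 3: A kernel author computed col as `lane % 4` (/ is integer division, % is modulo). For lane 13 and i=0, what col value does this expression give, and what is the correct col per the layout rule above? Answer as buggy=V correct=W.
buggy=1 correct=3

`lane % 4`[13,0]⇒1
lane 13⇒13/4=3, 13 mod 4=1
i=0  r:2·1+0⇒2  c:3
col: 1 vs 3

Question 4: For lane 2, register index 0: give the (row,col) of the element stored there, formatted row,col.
lane 2: gr=0 (2/4), th=2 (2%4)
i=0: r=2*2+0=4, c=gr=0

4,0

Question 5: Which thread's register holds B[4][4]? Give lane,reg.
18,0

c=4->g=4  r=4->t=2,b0=0
L=4*4+2=18  i=0=0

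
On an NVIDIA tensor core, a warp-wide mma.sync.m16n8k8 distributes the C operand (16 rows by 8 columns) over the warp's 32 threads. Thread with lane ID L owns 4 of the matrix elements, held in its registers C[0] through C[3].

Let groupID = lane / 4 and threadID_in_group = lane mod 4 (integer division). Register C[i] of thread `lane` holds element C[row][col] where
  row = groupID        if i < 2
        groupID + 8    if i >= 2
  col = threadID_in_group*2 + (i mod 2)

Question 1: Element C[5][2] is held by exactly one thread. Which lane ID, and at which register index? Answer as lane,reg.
21,0

r=5→G=5,rhi=0  c=2→T=1,p=0
L=5*4+1=21  i=0*2+0=0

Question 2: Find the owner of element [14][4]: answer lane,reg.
r:14=>grp=6,rB=1  c:4=>tig=2,lo=0
L=6*4+2=26  i=1*2+0=2

26,2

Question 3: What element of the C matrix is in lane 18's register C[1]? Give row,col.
L=18→G=18>>2=4, T=18&3=2
[1]→row 4+0=4  col 2·2+1=5

4,5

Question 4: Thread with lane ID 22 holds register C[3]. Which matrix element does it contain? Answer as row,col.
13,5

lane 22->22/4=5, 22 mod 4=2
i=3  r:5+8->13  c:2·2+1->5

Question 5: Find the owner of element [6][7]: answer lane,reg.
r:6=>grp=6,rB=0  c:7=>tig=3,lo=1
L=6*4+3=27  i=0*2+1=1

27,1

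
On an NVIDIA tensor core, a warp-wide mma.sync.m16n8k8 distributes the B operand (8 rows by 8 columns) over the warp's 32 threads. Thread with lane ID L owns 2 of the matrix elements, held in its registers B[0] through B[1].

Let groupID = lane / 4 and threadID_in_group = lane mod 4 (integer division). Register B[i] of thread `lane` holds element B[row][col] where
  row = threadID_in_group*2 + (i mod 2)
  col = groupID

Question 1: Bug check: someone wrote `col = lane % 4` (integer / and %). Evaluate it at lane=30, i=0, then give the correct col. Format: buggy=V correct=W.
buggy=2 correct=7

`lane % 4`[30,0]⇒2
L=30⇒gr=30>>2=7, th=30&3=2
[0]⇒row 2·2+0=4  col gr=7
col: 2 vs 7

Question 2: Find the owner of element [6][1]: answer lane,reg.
c=1⇒gr=1  r=6⇒th=3,odd=0
L=1*4+3=7  i=0=0

7,0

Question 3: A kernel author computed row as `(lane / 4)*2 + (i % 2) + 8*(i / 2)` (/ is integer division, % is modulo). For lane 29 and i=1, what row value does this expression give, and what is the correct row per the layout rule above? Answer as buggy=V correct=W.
buggy=15 correct=3

`(lane / 4)*2 + (i % 2) + 8*(i / 2)`[29,1]=>15
lane 29: grp=7 (29/4), tig=1 (29%4)
i=1: r=1*2+1=3, c=grp=7
row: 15 vs 3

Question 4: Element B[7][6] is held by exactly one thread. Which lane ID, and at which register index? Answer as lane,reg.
c=6⇒gr=6  r=7⇒th=3,odd=1
L=6*4+3=27  i=1=1

27,1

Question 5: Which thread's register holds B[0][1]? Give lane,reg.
c=1⇒gr=1  r=0⇒th=0,odd=0
L=1*4+0=4  i=0=0

4,0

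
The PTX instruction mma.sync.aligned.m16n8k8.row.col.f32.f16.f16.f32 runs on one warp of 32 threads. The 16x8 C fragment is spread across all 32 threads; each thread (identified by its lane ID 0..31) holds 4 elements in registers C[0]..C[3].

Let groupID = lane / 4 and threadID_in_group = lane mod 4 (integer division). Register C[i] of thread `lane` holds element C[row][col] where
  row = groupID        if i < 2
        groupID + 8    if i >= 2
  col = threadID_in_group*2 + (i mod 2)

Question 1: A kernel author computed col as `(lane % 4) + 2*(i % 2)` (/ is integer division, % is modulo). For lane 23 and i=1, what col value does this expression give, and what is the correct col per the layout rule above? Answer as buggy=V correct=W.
`(lane % 4) + 2*(i % 2)`[23,1]->5
23: g=5,t=3
[1] (5+0,3*2+1) = (5,7)
col: 5 vs 7

buggy=5 correct=7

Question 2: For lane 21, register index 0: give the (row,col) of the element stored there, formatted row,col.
5,2

lane 21: gid=5 (21/4), tid=1 (21%4)
i=0: r=5+0=5, c=1*2+0=2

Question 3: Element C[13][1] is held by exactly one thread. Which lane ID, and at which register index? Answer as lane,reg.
20,3

r:13=>grp=5,rB=1  c:1=>tig=0,lo=1
L=5*4+0=20  i=1*2+1=3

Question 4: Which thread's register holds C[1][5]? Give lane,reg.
r=1⇒gr=1,Rb=0  c=5⇒th=2,odd=1
L=1*4+2=6  i=0*2+1=1

6,1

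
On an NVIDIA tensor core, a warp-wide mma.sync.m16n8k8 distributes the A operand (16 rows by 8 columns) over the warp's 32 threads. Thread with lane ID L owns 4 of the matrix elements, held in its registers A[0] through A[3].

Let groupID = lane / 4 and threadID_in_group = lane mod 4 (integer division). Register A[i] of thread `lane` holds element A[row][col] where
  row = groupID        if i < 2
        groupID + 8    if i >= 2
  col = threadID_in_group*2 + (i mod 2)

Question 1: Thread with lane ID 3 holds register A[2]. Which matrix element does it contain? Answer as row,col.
8,6

lane 3: gid=0 (3/4), tid=3 (3%4)
i=2: r=0+8=8, c=3*2+0=6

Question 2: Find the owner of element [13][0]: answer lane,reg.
20,2

r: 13->gid=5,r8=1  c: 0->tid=0,i&1=0
L=5*4+0=20  i=1*2+0=2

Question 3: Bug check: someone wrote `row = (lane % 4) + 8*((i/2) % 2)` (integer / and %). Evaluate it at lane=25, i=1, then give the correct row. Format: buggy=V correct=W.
`(lane % 4) + 8*((i/2) % 2)`[25,1]->1
25: g=6,t=1
[1] (6+0,1*2+1) = (6,3)
row: 1 vs 6

buggy=1 correct=6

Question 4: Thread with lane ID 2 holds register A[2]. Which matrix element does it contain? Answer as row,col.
2: g=0,t=2
[2] (0+8,2*2+0) = (8,4)

8,4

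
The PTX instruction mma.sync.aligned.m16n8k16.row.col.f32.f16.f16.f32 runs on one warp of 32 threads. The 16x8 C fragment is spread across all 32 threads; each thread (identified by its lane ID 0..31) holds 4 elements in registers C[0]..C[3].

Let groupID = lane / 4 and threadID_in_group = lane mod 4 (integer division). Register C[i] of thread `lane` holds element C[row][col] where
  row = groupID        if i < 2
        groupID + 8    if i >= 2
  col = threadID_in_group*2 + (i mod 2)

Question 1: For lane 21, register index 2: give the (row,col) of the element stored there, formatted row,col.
13,2

lane 21: grp=5 (21/4), tig=1 (21%4)
i=2: r=5+8=13, c=1*2+0=2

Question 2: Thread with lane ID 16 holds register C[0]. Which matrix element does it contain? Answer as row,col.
16: G=4,T=0
[0] (4+0,0*2+0) = (4,0)

4,0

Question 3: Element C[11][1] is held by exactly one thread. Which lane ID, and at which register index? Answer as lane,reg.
r=11→G=3,rhi=1  c=1→T=0,p=1
L=3*4+0=12  i=1*2+1=3

12,3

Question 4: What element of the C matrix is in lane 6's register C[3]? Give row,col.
9,5

lane 6⇒6/4=1, 6 mod 4=2
i=3  r:1+8⇒9  c:2·2+1⇒5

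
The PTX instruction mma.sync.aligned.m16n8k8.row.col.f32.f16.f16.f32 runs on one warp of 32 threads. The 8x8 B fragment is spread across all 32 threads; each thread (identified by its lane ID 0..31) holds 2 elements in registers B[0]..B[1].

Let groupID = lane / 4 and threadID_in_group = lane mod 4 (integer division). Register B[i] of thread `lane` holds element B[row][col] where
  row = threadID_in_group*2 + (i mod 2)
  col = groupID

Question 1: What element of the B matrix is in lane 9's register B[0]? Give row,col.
2,2

9: grp=2,tig=1
[0] (1*2+0,2) = (2,2)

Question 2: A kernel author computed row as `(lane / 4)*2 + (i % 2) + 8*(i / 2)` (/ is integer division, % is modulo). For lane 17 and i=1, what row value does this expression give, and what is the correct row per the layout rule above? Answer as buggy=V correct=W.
buggy=9 correct=3

`(lane / 4)*2 + (i % 2) + 8*(i / 2)`[17,1]=>9
lane 17: grp=4 (17/4), tig=1 (17%4)
i=1: r=1*2+1=3, c=grp=4
row: 9 vs 3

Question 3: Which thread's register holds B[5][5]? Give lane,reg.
22,1

c=5⇒gr=5  r=5⇒th=2,odd=1
L=5*4+2=22  i=1=1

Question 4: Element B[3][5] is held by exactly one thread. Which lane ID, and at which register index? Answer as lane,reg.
21,1

c:5=>grp=5  r:3=>tig=1,lo=1
L=5*4+1=21  i=1=1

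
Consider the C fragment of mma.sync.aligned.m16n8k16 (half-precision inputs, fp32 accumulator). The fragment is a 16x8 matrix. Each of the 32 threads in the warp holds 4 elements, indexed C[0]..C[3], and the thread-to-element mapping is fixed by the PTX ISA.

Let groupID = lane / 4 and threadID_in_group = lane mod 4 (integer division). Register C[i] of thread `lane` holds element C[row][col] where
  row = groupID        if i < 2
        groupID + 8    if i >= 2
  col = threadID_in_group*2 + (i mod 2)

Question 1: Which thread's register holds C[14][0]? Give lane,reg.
r: 14->gid=6,r8=1  c: 0->tid=0,i&1=0
L=6*4+0=24  i=1*2+0=2

24,2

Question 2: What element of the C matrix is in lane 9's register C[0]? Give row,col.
lane 9=>9/4=2, 9 mod 4=1
i=0  r:2+0=>2  c:2·1+0=>2

2,2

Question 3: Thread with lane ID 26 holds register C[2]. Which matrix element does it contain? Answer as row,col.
lane 26->26/4=6, 26 mod 4=2
i=2  r:6+8->14  c:2·2+0->4

14,4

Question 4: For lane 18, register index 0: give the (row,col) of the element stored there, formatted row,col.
4,4

lane 18: G=4 (18/4), T=2 (18%4)
i=0: r=4+0=4, c=2*2+0=4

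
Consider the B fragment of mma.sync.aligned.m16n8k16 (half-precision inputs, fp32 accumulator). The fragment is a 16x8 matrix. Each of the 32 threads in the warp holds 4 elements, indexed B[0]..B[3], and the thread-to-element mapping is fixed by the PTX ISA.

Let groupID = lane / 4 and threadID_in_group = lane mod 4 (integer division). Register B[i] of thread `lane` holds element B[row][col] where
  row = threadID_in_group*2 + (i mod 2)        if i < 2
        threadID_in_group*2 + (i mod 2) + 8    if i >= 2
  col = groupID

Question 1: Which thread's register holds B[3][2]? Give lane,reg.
9,1

c: 2->gid=2  r: 3->r8=0,tid=1,i&1=1
L=2*4+1=9  i=0*2+1=1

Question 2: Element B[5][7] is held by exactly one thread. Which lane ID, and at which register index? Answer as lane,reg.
30,1

c:7=>grp=7  r:5=>rB=0,tig=2,lo=1
L=7*4+2=30  i=0*2+1=1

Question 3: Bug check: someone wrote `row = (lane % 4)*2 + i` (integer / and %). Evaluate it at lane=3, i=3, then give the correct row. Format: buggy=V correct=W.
`(lane % 4)*2 + i`[3,3]->9
lane 3: gid=0 (3/4), tid=3 (3%4)
i=3: r=3*2+1+8=15, c=gid=0
row: 9 vs 15

buggy=9 correct=15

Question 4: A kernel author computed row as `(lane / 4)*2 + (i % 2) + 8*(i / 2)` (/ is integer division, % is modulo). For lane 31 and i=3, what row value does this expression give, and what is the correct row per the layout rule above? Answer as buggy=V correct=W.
`(lane / 4)*2 + (i % 2) + 8*(i / 2)`[31,3]⇒23
lane 31: gr=7 (31/4), th=3 (31%4)
i=3: r=3*2+1+8=15, c=gr=7
row: 23 vs 15

buggy=23 correct=15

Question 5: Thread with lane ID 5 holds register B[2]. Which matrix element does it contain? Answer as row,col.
10,1

L=5⇒gr=5>>2=1, th=5&3=1
[2]⇒row 1·2+0+8=10  col gr=1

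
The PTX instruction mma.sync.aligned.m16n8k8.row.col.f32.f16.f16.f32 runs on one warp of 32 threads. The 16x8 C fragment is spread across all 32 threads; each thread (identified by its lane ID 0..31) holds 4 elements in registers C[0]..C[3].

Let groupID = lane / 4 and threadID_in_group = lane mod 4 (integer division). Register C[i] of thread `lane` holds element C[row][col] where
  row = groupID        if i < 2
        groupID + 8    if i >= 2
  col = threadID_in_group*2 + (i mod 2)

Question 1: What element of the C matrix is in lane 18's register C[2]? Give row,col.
12,4

lane 18->18/4=4, 18 mod 4=2
i=2  r:4+8->12  c:2·2+0->4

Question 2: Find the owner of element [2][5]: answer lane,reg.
r:2=>grp=2,rB=0  c:5=>tig=2,lo=1
L=2*4+2=10  i=0*2+1=1

10,1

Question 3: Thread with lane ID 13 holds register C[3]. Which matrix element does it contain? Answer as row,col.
L=13⇒gr=13>>2=3, th=13&3=1
[3]⇒row 3+8=11  col 1·2+1=3

11,3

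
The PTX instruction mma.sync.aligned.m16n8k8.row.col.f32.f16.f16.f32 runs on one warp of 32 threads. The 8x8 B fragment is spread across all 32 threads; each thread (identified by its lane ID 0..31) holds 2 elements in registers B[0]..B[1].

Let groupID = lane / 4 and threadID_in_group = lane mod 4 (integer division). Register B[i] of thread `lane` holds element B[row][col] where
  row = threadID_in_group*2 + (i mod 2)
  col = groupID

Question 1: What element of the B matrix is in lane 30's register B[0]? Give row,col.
4,7

30: G=7,T=2
[0] (2*2+0,7) = (4,7)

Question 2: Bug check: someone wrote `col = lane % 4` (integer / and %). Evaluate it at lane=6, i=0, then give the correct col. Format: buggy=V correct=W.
`lane % 4`[6,0]=>2
6: grp=1,tig=2
[0] (2*2+0,1) = (4,1)
col: 2 vs 1

buggy=2 correct=1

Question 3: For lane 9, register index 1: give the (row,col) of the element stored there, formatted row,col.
lane 9: g=2 (9/4), t=1 (9%4)
i=1: r=1*2+1=3, c=g=2

3,2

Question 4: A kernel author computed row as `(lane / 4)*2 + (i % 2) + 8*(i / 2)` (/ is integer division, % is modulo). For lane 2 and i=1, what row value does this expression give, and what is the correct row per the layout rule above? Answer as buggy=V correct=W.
`(lane / 4)*2 + (i % 2) + 8*(i / 2)`[2,1]->1
lane 2: g=0 (2/4), t=2 (2%4)
i=1: r=2*2+1=5, c=g=0
row: 1 vs 5

buggy=1 correct=5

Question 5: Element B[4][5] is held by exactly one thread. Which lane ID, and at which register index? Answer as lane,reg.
22,0

c: 5->gid=5  r: 4->tid=2,i&1=0
L=5*4+2=22  i=0=0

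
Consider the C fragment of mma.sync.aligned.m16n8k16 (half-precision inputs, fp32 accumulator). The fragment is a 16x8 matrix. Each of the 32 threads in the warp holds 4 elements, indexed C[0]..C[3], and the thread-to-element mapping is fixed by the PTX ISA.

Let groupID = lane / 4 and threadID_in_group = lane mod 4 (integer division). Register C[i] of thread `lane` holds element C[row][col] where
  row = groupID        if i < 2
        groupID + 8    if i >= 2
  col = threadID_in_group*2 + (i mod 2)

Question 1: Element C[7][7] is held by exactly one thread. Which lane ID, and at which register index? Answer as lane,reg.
r=7⇒gr=7,Rb=0  c=7⇒th=3,odd=1
L=7*4+3=31  i=0*2+1=1

31,1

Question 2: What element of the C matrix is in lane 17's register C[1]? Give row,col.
L=17→G=17>>2=4, T=17&3=1
[1]→row 4+0=4  col 1·2+1=3

4,3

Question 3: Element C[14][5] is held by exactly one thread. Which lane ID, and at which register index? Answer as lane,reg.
26,3

r:14=>grp=6,rB=1  c:5=>tig=2,lo=1
L=6*4+2=26  i=1*2+1=3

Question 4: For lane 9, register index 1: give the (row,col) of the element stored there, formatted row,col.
L=9->g=9>>2=2, t=9&3=1
[1]->row 2+0=2  col 1·2+1=3

2,3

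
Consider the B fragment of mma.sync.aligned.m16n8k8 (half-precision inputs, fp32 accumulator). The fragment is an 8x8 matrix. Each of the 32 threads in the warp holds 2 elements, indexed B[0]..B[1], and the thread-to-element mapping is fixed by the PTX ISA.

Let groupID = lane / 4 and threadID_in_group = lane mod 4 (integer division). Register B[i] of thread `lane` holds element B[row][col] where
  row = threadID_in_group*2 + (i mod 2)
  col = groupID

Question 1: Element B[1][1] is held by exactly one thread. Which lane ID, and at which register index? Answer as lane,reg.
4,1

c=1→G=1  r=1→T=0,p=1
L=1*4+0=4  i=1=1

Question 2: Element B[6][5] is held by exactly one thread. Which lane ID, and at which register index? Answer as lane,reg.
23,0

c:5=>grp=5  r:6=>tig=3,lo=0
L=5*4+3=23  i=0=0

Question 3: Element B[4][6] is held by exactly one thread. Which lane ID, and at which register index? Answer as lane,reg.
c: 6->gid=6  r: 4->tid=2,i&1=0
L=6*4+2=26  i=0=0

26,0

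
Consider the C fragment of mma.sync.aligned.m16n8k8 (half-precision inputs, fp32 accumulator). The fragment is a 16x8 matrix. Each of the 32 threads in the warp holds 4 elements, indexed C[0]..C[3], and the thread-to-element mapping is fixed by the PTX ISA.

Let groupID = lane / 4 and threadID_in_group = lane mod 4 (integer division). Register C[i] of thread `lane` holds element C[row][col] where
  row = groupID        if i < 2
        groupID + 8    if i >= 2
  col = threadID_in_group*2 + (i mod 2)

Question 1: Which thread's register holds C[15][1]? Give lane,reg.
r=15->g=7,rb=1  c=1->t=0,b0=1
L=7*4+0=28  i=1*2+1=3

28,3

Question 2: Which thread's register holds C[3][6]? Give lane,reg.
r=3->g=3,rb=0  c=6->t=3,b0=0
L=3*4+3=15  i=0*2+0=0

15,0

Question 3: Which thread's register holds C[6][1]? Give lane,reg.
r:6=>grp=6,rB=0  c:1=>tig=0,lo=1
L=6*4+0=24  i=0*2+1=1

24,1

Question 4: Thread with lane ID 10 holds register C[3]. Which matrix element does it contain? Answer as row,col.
10: G=2,T=2
[3] (2+8,2*2+1) = (10,5)

10,5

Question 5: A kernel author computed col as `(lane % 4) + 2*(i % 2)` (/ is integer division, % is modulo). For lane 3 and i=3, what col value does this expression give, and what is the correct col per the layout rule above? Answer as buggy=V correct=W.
buggy=5 correct=7

`(lane % 4) + 2*(i % 2)`[3,3]->5
L=3->g=3>>2=0, t=3&3=3
[3]->row 0+8=8  col 3·2+1=7
col: 5 vs 7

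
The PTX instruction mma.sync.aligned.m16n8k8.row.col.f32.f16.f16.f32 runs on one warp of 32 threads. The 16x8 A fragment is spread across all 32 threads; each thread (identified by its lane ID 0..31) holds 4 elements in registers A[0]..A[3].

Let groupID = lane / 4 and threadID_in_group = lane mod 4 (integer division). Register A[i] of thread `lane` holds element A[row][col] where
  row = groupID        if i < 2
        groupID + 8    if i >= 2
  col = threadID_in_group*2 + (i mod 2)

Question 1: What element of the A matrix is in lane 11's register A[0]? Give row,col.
lane 11=>11/4=2, 11 mod 4=3
i=0  r:2+0=>2  c:2·3+0=>6

2,6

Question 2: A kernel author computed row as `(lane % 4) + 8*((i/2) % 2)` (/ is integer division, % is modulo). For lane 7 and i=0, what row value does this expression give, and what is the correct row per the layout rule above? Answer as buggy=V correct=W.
`(lane % 4) + 8*((i/2) % 2)`[7,0]→3
lane 7: G=1 (7/4), T=3 (7%4)
i=0: r=1+0=1, c=3*2+0=6
row: 3 vs 1

buggy=3 correct=1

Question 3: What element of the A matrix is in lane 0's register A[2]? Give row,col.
8,0

lane 0=>0/4=0, 0 mod 4=0
i=2  r:0+8=>8  c:2·0+0=>0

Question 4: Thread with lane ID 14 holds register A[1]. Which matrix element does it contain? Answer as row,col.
L=14=>grp=14>>2=3, tig=14&3=2
[1]=>row 3+0=3  col 2·2+1=5

3,5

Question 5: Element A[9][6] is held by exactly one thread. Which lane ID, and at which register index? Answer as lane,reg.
7,2

r:9=>grp=1,rB=1  c:6=>tig=3,lo=0
L=1*4+3=7  i=1*2+0=2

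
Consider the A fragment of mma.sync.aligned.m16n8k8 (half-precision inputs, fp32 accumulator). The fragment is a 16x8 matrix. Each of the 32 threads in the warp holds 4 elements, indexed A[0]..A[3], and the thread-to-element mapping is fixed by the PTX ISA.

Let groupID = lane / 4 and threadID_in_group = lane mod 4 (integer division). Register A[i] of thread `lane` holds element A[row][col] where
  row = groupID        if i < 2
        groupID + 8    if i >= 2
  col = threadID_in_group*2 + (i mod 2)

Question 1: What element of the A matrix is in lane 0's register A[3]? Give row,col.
lane 0→0/4=0, 0 mod 4=0
i=3  r:0+8→8  c:2·0+1→1

8,1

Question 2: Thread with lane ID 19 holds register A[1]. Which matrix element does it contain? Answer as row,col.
4,7

19: gid=4,tid=3
[1] (4+0,3*2+1) = (4,7)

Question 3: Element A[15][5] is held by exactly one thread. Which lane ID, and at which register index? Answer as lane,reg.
30,3

r: 15->gid=7,r8=1  c: 5->tid=2,i&1=1
L=7*4+2=30  i=1*2+1=3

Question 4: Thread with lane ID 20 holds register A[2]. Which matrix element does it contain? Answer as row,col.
lane 20: gid=5 (20/4), tid=0 (20%4)
i=2: r=5+8=13, c=0*2+0=0

13,0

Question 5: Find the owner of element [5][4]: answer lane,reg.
r: 5->gid=5,r8=0  c: 4->tid=2,i&1=0
L=5*4+2=22  i=0*2+0=0

22,0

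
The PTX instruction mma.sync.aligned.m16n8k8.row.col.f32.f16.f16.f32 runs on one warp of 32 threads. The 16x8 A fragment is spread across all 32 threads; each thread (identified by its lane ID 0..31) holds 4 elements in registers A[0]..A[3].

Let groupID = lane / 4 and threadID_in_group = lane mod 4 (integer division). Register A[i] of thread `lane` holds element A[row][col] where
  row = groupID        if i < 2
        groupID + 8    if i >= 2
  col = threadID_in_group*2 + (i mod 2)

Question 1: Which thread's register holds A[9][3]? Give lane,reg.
r:9=>grp=1,rB=1  c:3=>tig=1,lo=1
L=1*4+1=5  i=1*2+1=3

5,3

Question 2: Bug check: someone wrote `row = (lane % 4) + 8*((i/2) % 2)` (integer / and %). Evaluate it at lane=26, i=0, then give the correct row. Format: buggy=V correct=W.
`(lane % 4) + 8*((i/2) % 2)`[26,0]->2
lane 26->26/4=6, 26 mod 4=2
i=0  r:6+0->6  c:2·2+0->4
row: 2 vs 6

buggy=2 correct=6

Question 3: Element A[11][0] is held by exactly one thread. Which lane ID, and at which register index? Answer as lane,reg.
12,2

r:11=>grp=3,rB=1  c:0=>tig=0,lo=0
L=3*4+0=12  i=1*2+0=2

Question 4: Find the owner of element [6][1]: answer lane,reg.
24,1

r: 6->gid=6,r8=0  c: 1->tid=0,i&1=1
L=6*4+0=24  i=0*2+1=1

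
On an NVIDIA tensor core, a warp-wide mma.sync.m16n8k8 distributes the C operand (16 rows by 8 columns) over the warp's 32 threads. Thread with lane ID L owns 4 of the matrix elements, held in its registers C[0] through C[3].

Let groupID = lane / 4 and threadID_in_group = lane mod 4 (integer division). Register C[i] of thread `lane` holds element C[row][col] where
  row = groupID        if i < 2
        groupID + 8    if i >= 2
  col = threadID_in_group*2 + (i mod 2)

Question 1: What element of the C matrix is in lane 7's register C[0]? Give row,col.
1,6

7: g=1,t=3
[0] (1+0,3*2+0) = (1,6)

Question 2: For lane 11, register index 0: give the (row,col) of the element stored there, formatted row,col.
2,6

lane 11: gr=2 (11/4), th=3 (11%4)
i=0: r=2+0=2, c=3*2+0=6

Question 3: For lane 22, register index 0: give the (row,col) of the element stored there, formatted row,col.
L=22->gid=22>>2=5, tid=22&3=2
[0]->row 5+0=5  col 2·2+0=4

5,4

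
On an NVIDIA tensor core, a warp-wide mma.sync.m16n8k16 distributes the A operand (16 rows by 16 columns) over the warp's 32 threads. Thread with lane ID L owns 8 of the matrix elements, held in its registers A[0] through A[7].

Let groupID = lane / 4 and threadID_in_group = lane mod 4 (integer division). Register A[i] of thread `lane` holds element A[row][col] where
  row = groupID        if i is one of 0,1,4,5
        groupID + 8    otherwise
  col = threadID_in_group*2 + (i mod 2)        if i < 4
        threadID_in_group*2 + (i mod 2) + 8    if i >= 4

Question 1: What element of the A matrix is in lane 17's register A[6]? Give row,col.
L=17⇒gr=17>>2=4, th=17&3=1
[6]⇒row 4+8=12  col 1·2+0+8=10

12,10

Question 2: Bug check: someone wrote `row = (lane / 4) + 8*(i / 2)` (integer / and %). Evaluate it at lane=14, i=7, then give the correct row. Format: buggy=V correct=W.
buggy=27 correct=11

`(lane / 4) + 8*(i / 2)`[14,7]⇒27
lane 14: gr=3 (14/4), th=2 (14%4)
i=7: r=3+8=11, c=2*2+1+8=13
row: 27 vs 11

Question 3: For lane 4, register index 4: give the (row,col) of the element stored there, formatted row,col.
1,8

L=4->g=4>>2=1, t=4&3=0
[4]->row 1+0=1  col 0·2+0+8=8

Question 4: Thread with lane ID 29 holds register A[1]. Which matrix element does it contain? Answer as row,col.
7,3

L=29⇒gr=29>>2=7, th=29&3=1
[1]⇒row 7+0=7  col 1·2+1+0=3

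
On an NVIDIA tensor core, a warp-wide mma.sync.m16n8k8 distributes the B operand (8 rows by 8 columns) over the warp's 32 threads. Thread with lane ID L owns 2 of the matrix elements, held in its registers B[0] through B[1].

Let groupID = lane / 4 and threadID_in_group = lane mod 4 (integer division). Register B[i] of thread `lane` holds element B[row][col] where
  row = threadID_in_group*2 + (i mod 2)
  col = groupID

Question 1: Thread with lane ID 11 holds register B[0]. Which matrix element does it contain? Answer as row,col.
6,2

L=11=>grp=11>>2=2, tig=11&3=3
[0]=>row 3·2+0=6  col grp=2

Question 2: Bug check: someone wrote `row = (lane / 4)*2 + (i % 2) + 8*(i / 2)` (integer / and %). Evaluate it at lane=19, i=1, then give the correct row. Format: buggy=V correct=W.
`(lane / 4)*2 + (i % 2) + 8*(i / 2)`[19,1]->9
lane 19: g=4 (19/4), t=3 (19%4)
i=1: r=3*2+1=7, c=g=4
row: 9 vs 7

buggy=9 correct=7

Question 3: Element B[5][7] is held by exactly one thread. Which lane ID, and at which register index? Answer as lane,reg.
c:7=>grp=7  r:5=>tig=2,lo=1
L=7*4+2=30  i=1=1

30,1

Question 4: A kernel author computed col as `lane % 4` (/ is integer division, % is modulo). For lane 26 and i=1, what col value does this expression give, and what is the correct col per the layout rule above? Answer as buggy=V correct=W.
`lane % 4`[26,1]->2
L=26->g=26>>2=6, t=26&3=2
[1]->row 2·2+1=5  col g=6
col: 2 vs 6

buggy=2 correct=6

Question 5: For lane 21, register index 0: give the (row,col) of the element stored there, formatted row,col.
21: grp=5,tig=1
[0] (1*2+0,5) = (2,5)

2,5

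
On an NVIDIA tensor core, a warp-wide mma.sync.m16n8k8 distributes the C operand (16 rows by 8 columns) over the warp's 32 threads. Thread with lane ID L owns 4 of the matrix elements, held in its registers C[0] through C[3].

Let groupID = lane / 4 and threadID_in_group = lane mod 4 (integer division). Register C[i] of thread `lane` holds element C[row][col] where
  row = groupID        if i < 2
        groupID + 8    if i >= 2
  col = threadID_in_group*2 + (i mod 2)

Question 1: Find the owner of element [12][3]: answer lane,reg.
17,3

r: 12->gid=4,r8=1  c: 3->tid=1,i&1=1
L=4*4+1=17  i=1*2+1=3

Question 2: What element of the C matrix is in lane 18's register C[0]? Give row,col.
4,4

lane 18: g=4 (18/4), t=2 (18%4)
i=0: r=4+0=4, c=2*2+0=4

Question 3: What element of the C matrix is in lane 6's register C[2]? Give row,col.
6: G=1,T=2
[2] (1+8,2*2+0) = (9,4)

9,4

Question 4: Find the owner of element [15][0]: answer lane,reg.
28,2

r=15->g=7,rb=1  c=0->t=0,b0=0
L=7*4+0=28  i=1*2+0=2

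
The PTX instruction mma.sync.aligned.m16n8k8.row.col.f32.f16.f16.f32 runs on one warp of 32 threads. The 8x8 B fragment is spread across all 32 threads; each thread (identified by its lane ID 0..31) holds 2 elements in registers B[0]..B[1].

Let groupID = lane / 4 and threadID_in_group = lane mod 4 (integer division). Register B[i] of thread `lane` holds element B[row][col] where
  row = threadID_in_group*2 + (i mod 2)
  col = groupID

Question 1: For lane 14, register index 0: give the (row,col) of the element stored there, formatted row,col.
L=14⇒gr=14>>2=3, th=14&3=2
[0]⇒row 2·2+0=4  col gr=3

4,3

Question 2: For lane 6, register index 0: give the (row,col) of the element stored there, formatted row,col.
6: g=1,t=2
[0] (2*2+0,1) = (4,1)

4,1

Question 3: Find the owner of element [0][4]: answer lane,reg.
c=4⇒gr=4  r=0⇒th=0,odd=0
L=4*4+0=16  i=0=0

16,0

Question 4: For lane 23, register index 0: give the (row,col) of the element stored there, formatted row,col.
lane 23⇒23/4=5, 23 mod 4=3
i=0  r:2·3+0⇒6  c:5

6,5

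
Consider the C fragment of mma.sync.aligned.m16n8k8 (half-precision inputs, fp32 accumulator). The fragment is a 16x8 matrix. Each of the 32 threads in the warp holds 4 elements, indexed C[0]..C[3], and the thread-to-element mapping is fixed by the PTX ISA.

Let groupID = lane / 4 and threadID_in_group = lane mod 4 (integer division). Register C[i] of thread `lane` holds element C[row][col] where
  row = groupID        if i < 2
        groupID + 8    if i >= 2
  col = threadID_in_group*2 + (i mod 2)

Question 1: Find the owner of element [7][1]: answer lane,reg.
r:7=>grp=7,rB=0  c:1=>tig=0,lo=1
L=7*4+0=28  i=0*2+1=1

28,1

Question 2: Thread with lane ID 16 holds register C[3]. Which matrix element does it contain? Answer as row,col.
12,1

L=16⇒gr=16>>2=4, th=16&3=0
[3]⇒row 4+8=12  col 0·2+1=1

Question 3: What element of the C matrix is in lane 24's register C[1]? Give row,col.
6,1

lane 24: gr=6 (24/4), th=0 (24%4)
i=1: r=6+0=6, c=0*2+1=1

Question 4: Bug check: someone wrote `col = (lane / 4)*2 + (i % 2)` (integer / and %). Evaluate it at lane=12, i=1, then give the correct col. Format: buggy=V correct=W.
`(lane / 4)*2 + (i % 2)`[12,1]→7
L=12→G=12>>2=3, T=12&3=0
[1]→row 3+0=3  col 0·2+1=1
col: 7 vs 1

buggy=7 correct=1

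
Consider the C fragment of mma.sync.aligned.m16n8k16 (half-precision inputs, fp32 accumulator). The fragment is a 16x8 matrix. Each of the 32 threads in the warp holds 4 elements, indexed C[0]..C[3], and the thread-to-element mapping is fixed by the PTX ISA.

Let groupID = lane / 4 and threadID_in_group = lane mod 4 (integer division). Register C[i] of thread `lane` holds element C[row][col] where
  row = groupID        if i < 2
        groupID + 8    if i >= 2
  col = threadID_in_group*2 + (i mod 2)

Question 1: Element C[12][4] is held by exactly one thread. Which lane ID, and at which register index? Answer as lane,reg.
18,2

r: 12->gid=4,r8=1  c: 4->tid=2,i&1=0
L=4*4+2=18  i=1*2+0=2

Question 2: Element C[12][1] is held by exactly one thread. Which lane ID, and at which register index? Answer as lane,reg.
r=12→G=4,rhi=1  c=1→T=0,p=1
L=4*4+0=16  i=1*2+1=3

16,3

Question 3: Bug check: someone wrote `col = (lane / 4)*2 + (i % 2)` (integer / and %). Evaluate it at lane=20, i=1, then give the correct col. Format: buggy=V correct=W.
buggy=11 correct=1

`(lane / 4)*2 + (i % 2)`[20,1]=>11
L=20=>grp=20>>2=5, tig=20&3=0
[1]=>row 5+0=5  col 0·2+1=1
col: 11 vs 1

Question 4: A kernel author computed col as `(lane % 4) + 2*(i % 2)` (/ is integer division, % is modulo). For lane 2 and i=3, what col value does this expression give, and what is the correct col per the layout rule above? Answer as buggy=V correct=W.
`(lane % 4) + 2*(i % 2)`[2,3]->4
2: gid=0,tid=2
[3] (0+8,2*2+1) = (8,5)
col: 4 vs 5

buggy=4 correct=5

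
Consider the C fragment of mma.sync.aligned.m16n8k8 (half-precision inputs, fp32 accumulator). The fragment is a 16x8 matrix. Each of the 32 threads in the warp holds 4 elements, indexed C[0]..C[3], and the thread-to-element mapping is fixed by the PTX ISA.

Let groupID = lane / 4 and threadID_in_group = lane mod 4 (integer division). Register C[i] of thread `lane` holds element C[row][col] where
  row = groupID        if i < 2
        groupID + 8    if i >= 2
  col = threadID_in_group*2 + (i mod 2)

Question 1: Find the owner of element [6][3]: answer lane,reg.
25,1

r: 6->gid=6,r8=0  c: 3->tid=1,i&1=1
L=6*4+1=25  i=0*2+1=1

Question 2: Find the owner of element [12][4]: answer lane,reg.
18,2

r=12→G=4,rhi=1  c=4→T=2,p=0
L=4*4+2=18  i=1*2+0=2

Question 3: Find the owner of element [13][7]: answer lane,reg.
23,3

r=13⇒gr=5,Rb=1  c=7⇒th=3,odd=1
L=5*4+3=23  i=1*2+1=3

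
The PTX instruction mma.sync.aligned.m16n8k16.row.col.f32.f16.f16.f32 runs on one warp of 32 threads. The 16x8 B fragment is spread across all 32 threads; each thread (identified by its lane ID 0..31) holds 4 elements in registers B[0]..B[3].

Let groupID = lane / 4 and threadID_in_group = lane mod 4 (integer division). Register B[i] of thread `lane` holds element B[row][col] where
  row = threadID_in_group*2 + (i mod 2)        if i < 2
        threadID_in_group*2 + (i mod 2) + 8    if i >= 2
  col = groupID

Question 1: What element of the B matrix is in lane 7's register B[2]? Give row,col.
14,1

L=7→G=7>>2=1, T=7&3=3
[2]→row 3·2+0+8=14  col G=1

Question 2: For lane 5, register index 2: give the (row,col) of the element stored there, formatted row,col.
10,1

L=5→G=5>>2=1, T=5&3=1
[2]→row 1·2+0+8=10  col G=1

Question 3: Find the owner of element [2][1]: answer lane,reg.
c: 1->gid=1  r: 2->r8=0,tid=1,i&1=0
L=1*4+1=5  i=0*2+0=0

5,0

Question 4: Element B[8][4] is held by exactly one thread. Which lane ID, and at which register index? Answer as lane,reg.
c=4->g=4  r=8->rb=1,t=0,b0=0
L=4*4+0=16  i=1*2+0=2

16,2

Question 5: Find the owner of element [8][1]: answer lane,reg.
c=1⇒gr=1  r=8⇒Rb=1,th=0,odd=0
L=1*4+0=4  i=1*2+0=2

4,2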